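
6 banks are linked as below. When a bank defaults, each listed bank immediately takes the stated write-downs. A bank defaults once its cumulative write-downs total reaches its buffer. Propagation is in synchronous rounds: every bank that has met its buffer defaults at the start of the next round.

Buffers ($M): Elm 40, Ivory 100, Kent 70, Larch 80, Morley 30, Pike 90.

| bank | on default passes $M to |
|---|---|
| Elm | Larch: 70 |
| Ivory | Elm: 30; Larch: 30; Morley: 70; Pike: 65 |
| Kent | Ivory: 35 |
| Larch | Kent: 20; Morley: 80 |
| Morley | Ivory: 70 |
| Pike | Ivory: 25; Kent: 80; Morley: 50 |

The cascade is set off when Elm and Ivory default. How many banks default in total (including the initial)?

4

Round 1 — Elm, Ivory default (initial).
  Larch: +70+30 → 100 ≥ 80
  Morley: +70 → 70 ≥ 30
  Pike: +65 → 65 < 90
Round 2 — Larch, Morley default.
  Kent: +20 → 20 < 70
No further defaults.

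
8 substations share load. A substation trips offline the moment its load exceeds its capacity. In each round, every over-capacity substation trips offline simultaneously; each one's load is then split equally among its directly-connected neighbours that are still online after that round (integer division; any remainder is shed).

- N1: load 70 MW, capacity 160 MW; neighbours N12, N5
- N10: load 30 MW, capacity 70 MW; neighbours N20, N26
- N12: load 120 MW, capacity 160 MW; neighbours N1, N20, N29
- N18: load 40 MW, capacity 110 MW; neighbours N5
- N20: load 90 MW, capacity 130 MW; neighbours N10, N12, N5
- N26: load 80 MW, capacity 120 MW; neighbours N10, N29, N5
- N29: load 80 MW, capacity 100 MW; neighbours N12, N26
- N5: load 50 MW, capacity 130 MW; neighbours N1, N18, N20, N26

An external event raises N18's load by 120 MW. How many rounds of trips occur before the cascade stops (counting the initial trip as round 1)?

Round 1 — N18 at 160 > 110. N18 trips offline.
  N18 sheds 160 MW to N5: 160 each.
    N5: 50+160 = 210 > 130
Round 2 — N5 trips offline.
  N5 sheds 210 MW to N1, N20, N26: 70 each.
    N1: 70+70 = 140 ≤ 160
    N20: 90+70 = 160 > 130
    N26: 80+70 = 150 > 120
Round 3 — N20, N26 trip offline.
  N20 sheds 160 MW to N10, N12: 80 each.
    N10: 30+80 = 110 > 70
    N12: 120+80 = 200 > 160
  N26 sheds 150 MW to N10, N29: 75 each.
    N10: 110+75 = 185 > 70
    N29: 80+75 = 155 > 100
Round 4 — N10, N12, N29 trip offline.
  N10 sheds 185 MW: no online neighbours, lost.
  N12 sheds 200 MW to N1: 200 each.
    N1: 140+200 = 340 > 160
  N29 sheds 155 MW: no online neighbours, lost.
Round 5 — N1 trips offline.
  N1 sheds 340 MW: no online neighbours, lost.
No further trips.

5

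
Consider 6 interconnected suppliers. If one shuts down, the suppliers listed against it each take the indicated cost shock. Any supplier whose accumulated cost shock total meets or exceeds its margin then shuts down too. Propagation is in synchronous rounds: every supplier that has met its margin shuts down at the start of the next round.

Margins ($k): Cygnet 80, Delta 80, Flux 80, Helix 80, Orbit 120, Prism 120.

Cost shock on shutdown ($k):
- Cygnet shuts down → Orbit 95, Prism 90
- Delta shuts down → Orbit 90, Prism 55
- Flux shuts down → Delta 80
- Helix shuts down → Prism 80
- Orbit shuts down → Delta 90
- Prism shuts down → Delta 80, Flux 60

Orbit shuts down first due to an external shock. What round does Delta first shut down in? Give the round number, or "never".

2

Round 1 — Orbit shuts down (initial).
  Delta: +90 → 90 ≥ 80
Round 2 — Delta shuts down.
  Prism: +55 → 55 < 120
No further shutdowns.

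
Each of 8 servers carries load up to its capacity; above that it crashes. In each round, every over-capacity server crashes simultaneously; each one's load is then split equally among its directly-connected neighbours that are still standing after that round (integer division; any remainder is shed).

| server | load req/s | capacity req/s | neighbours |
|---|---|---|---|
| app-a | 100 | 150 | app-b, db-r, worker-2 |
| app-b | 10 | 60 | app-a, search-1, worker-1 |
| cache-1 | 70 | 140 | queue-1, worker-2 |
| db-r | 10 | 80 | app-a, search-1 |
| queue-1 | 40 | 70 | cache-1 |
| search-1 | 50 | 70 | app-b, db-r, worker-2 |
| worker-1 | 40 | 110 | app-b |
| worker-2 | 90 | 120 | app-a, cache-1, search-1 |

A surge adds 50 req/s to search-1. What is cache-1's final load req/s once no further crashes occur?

131

Round 1 — search-1 at 100 > 70. search-1 crashes.
  search-1 sheds 100 req/s to app-b, db-r, worker-2: 33 each (1 lost).
    app-b: 10+33 = 43 ≤ 60
    db-r: 10+33 = 43 ≤ 80
    worker-2: 90+33 = 123 > 120
Round 2 — worker-2 crashes.
  worker-2 sheds 123 req/s to app-a, cache-1: 61 each (1 lost).
    app-a: 100+61 = 161 > 150
    cache-1: 70+61 = 131 ≤ 140
Round 3 — app-a crashes.
  app-a sheds 161 req/s to app-b, db-r: 80 each (1 lost).
    app-b: 43+80 = 123 > 60
    db-r: 43+80 = 123 > 80
Round 4 — app-b, db-r crash.
  app-b sheds 123 req/s to worker-1: 123 each.
    worker-1: 40+123 = 163 > 110
  db-r sheds 123 req/s: no online neighbours, lost.
Round 5 — worker-1 crashes.
  worker-1 sheds 163 req/s: no online neighbours, lost.
No further crashes.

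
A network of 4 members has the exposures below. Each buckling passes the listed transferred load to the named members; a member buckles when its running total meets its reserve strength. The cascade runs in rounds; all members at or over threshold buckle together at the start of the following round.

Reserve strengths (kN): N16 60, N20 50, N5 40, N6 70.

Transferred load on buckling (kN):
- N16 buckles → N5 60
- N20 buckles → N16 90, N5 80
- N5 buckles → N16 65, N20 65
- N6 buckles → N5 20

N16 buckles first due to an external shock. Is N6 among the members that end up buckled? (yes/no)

no

Round 1 — N16 buckles (initial).
  N5: +60 → 60 ≥ 40
Round 2 — N5 buckles.
  N20: +65 → 65 ≥ 50
Round 3 — N20 buckles.
No further bucklings.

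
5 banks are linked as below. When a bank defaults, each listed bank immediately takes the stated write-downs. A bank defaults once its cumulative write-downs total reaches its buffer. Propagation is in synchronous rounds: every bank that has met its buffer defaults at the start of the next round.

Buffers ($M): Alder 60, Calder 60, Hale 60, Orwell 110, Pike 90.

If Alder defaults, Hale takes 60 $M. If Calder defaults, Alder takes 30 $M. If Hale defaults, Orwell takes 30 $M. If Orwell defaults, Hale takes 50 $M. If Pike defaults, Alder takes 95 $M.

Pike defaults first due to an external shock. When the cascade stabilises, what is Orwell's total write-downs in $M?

Round 1 — Pike defaults (initial).
  Alder: +95 → 95 ≥ 60
Round 2 — Alder defaults.
  Hale: +60 → 60 ≥ 60
Round 3 — Hale defaults.
  Orwell: +30 → 30 < 110
No further defaults.

30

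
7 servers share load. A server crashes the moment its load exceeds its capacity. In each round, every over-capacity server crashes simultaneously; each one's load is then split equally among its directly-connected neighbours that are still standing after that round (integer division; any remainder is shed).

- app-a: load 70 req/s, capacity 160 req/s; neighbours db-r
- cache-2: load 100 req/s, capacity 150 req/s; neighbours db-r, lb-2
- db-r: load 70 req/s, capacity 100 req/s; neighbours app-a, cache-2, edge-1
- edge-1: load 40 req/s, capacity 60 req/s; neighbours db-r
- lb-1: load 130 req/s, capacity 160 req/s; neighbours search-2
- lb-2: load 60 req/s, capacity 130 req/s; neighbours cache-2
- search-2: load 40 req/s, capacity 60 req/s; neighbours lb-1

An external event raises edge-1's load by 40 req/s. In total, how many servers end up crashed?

4

Round 1 — edge-1 at 80 > 60. edge-1 crashes.
  edge-1 sheds 80 req/s to db-r: 80 each.
    db-r: 70+80 = 150 > 100
Round 2 — db-r crashes.
  db-r sheds 150 req/s to app-a, cache-2: 75 each.
    app-a: 70+75 = 145 ≤ 160
    cache-2: 100+75 = 175 > 150
Round 3 — cache-2 crashes.
  cache-2 sheds 175 req/s to lb-2: 175 each.
    lb-2: 60+175 = 235 > 130
Round 4 — lb-2 crashes.
  lb-2 sheds 235 req/s: no online neighbours, lost.
No further crashes.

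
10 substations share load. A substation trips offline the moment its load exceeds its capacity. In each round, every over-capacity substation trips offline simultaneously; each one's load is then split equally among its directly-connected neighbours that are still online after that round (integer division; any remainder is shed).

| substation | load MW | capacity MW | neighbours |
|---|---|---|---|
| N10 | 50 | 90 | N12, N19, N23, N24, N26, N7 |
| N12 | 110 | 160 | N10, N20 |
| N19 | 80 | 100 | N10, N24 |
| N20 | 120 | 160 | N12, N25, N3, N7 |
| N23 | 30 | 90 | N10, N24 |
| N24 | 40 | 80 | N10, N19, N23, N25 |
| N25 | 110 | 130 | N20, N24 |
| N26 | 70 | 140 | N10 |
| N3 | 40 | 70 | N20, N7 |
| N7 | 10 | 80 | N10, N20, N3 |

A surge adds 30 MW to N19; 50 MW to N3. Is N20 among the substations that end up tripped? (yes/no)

Round 1 — N19 at 110 > 100; N3 at 90 > 70. N19, N3 trip offline.
  N19 sheds 110 MW to N10, N24: 55 each.
    N10: 50+55 = 105 > 90
    N24: 40+55 = 95 > 80
  N3 sheds 90 MW to N20, N7: 45 each.
    N20: 120+45 = 165 > 160
    N7: 10+45 = 55 ≤ 80
Round 2 — N10, N20, N24 trip offline.
  N10 sheds 105 MW to N12, N23, N26, N7: 26 each (1 lost).
    N12: 110+26 = 136 ≤ 160
    N23: 30+26 = 56 ≤ 90
    N26: 70+26 = 96 ≤ 140
    N7: 55+26 = 81 > 80
  N20 sheds 165 MW to N12, N25, N7: 55 each.
    N12: 136+55 = 191 > 160
    N25: 110+55 = 165 > 130
    N7: 81+55 = 136 > 80
  N24 sheds 95 MW to N23, N25: 47 each (1 lost).
    N23: 56+47 = 103 > 90
    N25: 165+47 = 212 > 130
Round 3 — N12, N23, N25, N7 trip offline.
  N12 sheds 191 MW: no online neighbours, lost.
  N23 sheds 103 MW: no online neighbours, lost.
  N25 sheds 212 MW: no online neighbours, lost.
  N7 sheds 136 MW: no online neighbours, lost.
No further trips.

yes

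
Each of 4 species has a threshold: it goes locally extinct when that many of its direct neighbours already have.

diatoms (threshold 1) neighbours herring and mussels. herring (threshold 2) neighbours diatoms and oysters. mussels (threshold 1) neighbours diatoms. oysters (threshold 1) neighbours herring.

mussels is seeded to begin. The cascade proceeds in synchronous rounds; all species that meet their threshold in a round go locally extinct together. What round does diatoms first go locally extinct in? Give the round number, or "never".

2

Round 1 — mussels goes locally extinct (initial).
Round 2 — checking thresholds:
  diatoms: 1 of 2 neighbours ≥ 1, goes locally extinct.
Round 3 — no new extinctions; cascade stops.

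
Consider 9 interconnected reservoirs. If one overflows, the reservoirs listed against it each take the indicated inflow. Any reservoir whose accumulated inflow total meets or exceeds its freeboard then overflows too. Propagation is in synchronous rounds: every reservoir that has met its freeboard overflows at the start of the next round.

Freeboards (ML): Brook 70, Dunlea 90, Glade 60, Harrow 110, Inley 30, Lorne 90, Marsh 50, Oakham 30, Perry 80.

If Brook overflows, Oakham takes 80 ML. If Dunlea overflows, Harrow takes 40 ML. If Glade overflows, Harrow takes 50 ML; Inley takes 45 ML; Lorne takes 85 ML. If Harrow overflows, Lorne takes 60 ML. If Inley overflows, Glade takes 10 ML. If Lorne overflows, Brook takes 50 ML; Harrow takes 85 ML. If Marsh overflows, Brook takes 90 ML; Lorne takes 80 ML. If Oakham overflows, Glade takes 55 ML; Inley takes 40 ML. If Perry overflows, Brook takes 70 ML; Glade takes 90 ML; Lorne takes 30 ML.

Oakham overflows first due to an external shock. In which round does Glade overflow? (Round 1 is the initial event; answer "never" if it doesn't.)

Round 1 — Oakham overflows (initial).
  Glade: +55 → 55 < 60
  Inley: +40 → 40 ≥ 30
Round 2 — Inley overflows.
  Glade: +10 → 65 ≥ 60
Round 3 — Glade overflows.
  Harrow: +50 → 50 < 110
  Lorne: +85 → 85 < 90
No further overflows.

3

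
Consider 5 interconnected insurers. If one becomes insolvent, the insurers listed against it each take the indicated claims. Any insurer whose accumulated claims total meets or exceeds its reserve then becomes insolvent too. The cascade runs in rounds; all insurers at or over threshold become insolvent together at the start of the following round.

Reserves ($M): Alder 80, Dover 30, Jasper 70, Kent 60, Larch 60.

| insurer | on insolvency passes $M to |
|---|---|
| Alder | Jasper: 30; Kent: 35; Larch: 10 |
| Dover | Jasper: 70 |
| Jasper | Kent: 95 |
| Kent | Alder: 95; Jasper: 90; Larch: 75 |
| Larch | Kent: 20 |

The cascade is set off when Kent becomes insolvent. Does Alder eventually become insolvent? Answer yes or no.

yes

Round 1 — Kent becomes insolvent (initial).
  Alder: +95 → 95 ≥ 80
  Jasper: +90 → 90 ≥ 70
  Larch: +75 → 75 ≥ 60
Round 2 — Alder, Jasper, Larch become insolvent.
No further insolvencies.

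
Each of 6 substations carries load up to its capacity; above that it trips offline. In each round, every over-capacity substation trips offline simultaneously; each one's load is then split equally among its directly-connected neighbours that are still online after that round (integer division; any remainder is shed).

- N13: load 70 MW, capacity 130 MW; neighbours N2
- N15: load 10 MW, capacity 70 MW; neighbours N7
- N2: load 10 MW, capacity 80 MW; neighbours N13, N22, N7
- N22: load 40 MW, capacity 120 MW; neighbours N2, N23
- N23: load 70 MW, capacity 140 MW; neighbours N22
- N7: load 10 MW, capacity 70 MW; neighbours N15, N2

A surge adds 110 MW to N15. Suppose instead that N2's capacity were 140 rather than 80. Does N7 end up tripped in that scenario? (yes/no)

With N2's capacity at 140:
Round 1 — N15 at 120 > 70. N15 trips offline.
  N15 sheds 120 MW to N7: 120 each.
    N7: 10+120 = 130 > 70
Round 2 — N7 trips offline.
  N7 sheds 130 MW to N2: 130 each.
    N2: 10+130 = 140 ≤ 140
No further trips.

yes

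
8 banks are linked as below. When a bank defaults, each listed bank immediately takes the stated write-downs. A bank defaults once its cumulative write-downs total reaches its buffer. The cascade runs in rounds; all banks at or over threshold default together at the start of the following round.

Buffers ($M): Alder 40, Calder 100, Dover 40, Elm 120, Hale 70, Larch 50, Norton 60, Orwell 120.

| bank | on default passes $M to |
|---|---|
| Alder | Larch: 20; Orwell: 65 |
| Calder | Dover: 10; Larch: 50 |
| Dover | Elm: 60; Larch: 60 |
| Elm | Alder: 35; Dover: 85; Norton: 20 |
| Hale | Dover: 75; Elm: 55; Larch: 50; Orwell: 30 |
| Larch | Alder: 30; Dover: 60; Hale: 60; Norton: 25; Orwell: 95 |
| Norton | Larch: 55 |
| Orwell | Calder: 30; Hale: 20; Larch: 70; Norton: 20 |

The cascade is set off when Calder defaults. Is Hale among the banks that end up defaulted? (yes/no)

no

Round 1 — Calder defaults (initial).
  Dover: +10 → 10 < 40
  Larch: +50 → 50 ≥ 50
Round 2 — Larch defaults.
  Alder: +30 → 30 < 40
  Dover: +60 → 70 ≥ 40
  Hale: +60 → 60 < 70
  Norton: +25 → 25 < 60
  Orwell: +95 → 95 < 120
Round 3 — Dover defaults.
  Elm: +60 → 60 < 120
No further defaults.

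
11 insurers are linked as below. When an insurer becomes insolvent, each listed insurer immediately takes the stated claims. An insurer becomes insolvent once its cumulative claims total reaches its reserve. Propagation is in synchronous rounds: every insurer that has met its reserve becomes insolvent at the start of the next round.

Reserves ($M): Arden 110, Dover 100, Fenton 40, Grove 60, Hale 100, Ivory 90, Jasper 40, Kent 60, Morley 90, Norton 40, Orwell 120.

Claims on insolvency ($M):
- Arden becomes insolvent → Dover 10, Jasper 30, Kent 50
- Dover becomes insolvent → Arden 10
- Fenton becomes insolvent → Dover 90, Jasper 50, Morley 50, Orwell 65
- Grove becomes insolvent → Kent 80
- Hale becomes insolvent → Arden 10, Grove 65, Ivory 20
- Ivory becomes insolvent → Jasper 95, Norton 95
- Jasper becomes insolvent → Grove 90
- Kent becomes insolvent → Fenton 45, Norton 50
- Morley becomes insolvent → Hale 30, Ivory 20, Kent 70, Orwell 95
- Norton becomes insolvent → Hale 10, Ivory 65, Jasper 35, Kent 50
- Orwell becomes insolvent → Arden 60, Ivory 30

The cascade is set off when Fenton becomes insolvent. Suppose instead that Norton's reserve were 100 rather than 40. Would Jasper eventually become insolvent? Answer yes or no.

yes

With Norton's reserve at 100:
Round 1 — Fenton becomes insolvent (initial).
  Dover: +90 → 90 < 100
  Jasper: +50 → 50 ≥ 40
  Morley: +50 → 50 < 90
  Orwell: +65 → 65 < 120
Round 2 — Jasper becomes insolvent.
  Grove: +90 → 90 ≥ 60
Round 3 — Grove becomes insolvent.
  Kent: +80 → 80 ≥ 60
Round 4 — Kent becomes insolvent.
  Norton: +50 → 50 < 100
No further insolvencies.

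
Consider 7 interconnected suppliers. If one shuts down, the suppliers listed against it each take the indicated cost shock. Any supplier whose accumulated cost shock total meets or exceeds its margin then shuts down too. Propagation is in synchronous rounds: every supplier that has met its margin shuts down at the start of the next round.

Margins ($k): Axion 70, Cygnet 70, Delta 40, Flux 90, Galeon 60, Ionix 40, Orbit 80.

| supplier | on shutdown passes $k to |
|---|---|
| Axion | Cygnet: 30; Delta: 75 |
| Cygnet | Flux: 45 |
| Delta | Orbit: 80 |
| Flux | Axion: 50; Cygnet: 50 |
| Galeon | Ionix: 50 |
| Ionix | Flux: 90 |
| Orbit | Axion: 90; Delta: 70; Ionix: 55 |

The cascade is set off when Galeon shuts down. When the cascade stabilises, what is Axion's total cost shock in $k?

50

Round 1 — Galeon shuts down (initial).
  Ionix: +50 → 50 ≥ 40
Round 2 — Ionix shuts down.
  Flux: +90 → 90 ≥ 90
Round 3 — Flux shuts down.
  Axion: +50 → 50 < 70
  Cygnet: +50 → 50 < 70
No further shutdowns.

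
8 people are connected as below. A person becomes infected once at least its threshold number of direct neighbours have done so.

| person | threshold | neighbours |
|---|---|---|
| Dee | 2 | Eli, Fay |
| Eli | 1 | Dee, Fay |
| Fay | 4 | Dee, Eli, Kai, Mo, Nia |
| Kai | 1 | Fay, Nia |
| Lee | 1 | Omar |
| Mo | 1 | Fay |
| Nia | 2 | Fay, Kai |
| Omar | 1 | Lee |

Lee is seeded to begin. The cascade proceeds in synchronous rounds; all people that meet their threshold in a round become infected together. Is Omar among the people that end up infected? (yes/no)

Round 1 — Lee becomes infected (initial).
Round 2 — checking thresholds:
  Omar: 1 of 1 neighbours ≥ 1, becomes infected.
Round 3 — no new infections; cascade stops.

yes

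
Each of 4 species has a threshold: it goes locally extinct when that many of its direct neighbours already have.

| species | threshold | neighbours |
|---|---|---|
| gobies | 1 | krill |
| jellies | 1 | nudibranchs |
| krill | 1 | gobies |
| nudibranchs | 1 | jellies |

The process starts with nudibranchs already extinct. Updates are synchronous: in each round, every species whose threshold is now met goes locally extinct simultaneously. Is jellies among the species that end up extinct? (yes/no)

yes

Round 1 — nudibranchs goes locally extinct (initial).
Round 2 — checking thresholds:
  jellies: 1 of 1 neighbours ≥ 1, goes locally extinct.
Round 3 — no new extinctions; cascade stops.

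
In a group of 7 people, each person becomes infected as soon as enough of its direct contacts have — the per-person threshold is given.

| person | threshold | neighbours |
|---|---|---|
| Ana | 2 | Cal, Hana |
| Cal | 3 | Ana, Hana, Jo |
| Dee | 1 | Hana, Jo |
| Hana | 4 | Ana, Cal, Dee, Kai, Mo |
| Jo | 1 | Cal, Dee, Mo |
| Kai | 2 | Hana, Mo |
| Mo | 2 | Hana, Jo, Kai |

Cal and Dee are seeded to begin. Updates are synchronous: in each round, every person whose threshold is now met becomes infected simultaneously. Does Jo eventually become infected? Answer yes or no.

Round 1 — Cal, Dee become infected (initial).
Round 2 — checking thresholds:
  Ana: 1 of 2 neighbours < 2, not yet.
  Hana: 2 of 5 neighbours < 4, not yet.
  Jo: 2 of 3 neighbours ≥ 1, becomes infected.
Round 3 — no new infections; cascade stops.

yes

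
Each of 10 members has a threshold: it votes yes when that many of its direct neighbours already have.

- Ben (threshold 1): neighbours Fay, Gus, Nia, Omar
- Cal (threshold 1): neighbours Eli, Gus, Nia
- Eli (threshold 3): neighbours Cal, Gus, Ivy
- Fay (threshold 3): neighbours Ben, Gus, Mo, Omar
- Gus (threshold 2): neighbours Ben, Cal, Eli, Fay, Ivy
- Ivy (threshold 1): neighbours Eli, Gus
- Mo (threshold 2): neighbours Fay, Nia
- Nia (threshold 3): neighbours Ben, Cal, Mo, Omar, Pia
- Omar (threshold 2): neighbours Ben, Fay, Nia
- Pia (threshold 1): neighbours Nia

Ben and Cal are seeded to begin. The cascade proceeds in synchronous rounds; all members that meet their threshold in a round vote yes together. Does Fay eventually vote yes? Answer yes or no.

Round 1 — Ben, Cal vote yes (initial).
Round 2 — checking thresholds:
  Eli: 1 of 3 neighbours < 3, below threshold.
  Fay: 1 of 4 neighbours < 3, below threshold.
  Gus: 2 of 5 neighbours ≥ 2, votes yes.
  Nia: 2 of 5 neighbours < 3, below threshold.
  Omar: 1 of 3 neighbours < 2, below threshold.
Round 3 — checking thresholds:
  Eli: 2 of 3 neighbours < 3, below threshold.
  Fay: 2 of 4 neighbours < 3, below threshold.
  Ivy: 1 of 2 neighbours ≥ 1, votes yes.
  Nia: 2 of 5 neighbours < 3, below threshold.
  Omar: 1 of 3 neighbours < 2, below threshold.
Round 4 — checking thresholds:
  Eli: 3 of 3 neighbours ≥ 3, votes yes.
  Fay: 2 of 4 neighbours < 3, below threshold.
  Nia: 2 of 5 neighbours < 3, below threshold.
  Omar: 1 of 3 neighbours < 2, below threshold.
Round 5 — no new yes votes; cascade stops.

no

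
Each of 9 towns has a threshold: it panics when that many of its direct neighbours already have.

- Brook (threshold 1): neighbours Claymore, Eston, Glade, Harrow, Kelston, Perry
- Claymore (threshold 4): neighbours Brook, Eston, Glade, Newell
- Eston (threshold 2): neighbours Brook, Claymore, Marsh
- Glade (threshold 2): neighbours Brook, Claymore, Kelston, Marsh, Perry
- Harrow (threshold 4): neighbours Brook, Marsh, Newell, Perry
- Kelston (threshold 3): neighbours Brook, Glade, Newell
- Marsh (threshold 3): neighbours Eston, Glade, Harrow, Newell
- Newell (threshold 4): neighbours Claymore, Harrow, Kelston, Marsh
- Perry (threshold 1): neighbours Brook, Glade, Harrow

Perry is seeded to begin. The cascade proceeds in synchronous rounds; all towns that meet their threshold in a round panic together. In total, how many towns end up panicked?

3

Round 1 — Perry panics (initial).
Round 2 — checking thresholds:
  Brook: 1 of 6 neighbours ≥ 1, panics.
  Glade: 1 of 5 neighbours < 2, holds.
  Harrow: 1 of 4 neighbours < 4, holds.
Round 3 — checking thresholds:
  Claymore: 1 of 4 neighbours < 4, holds.
  Eston: 1 of 3 neighbours < 2, holds.
  Glade: 2 of 5 neighbours ≥ 2, panics.
  Harrow: 2 of 4 neighbours < 4, holds.
  Kelston: 1 of 3 neighbours < 3, holds.
Round 4 — no new panics; cascade stops.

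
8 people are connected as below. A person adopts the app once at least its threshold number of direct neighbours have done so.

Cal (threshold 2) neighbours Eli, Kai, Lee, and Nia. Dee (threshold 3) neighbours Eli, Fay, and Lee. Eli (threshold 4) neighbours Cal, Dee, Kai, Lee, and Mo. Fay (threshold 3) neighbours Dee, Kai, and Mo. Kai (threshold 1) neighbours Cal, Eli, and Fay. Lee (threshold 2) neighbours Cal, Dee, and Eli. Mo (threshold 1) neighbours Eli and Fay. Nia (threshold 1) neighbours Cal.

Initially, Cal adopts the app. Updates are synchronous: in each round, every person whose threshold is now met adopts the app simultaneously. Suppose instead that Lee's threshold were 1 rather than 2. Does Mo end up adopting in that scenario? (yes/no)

With Lee's threshold at 1:
Round 1 — Cal adopts the app (initial).
Round 2 — checking thresholds:
  Eli: 1 of 5 neighbours < 4, holds.
  Kai: 1 of 3 neighbours ≥ 1, adopts the app.
  Lee: 1 of 3 neighbours ≥ 1, adopts the app.
  Nia: 1 of 1 neighbours ≥ 1, adopts the app.
Round 3 — no new adoptions; cascade stops.

no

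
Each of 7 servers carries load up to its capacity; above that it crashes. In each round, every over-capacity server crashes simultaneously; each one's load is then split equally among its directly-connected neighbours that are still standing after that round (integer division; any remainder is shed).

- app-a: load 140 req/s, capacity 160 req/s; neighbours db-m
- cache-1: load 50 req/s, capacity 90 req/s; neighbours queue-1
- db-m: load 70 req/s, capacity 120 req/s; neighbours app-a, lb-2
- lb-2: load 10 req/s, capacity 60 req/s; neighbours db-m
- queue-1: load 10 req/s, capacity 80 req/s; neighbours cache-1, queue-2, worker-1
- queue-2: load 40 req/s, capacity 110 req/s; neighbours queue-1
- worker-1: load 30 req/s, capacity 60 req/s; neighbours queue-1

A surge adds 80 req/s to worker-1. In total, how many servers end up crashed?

Round 1 — worker-1 at 110 > 60. worker-1 crashes.
  worker-1 sheds 110 req/s to queue-1: 110 each.
    queue-1: 10+110 = 120 > 80
Round 2 — queue-1 crashes.
  queue-1 sheds 120 req/s to cache-1, queue-2: 60 each.
    cache-1: 50+60 = 110 > 90
    queue-2: 40+60 = 100 ≤ 110
Round 3 — cache-1 crashes.
  cache-1 sheds 110 req/s: no online neighbours, lost.
No further crashes.

3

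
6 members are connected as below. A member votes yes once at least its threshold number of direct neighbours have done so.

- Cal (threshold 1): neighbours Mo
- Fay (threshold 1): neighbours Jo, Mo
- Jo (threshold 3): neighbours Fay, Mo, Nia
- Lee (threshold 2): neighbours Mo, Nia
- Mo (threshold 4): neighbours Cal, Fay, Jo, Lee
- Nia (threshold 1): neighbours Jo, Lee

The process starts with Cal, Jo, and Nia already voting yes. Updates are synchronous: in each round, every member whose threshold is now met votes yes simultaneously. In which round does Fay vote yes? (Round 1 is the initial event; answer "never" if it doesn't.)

Round 1 — Cal, Jo, Nia vote yes (initial).
Round 2 — checking thresholds:
  Fay: 1 of 2 neighbours ≥ 1, votes yes.
  Lee: 1 of 2 neighbours < 2, below threshold.
  Mo: 2 of 4 neighbours < 4, below threshold.
Round 3 — no new yes votes; cascade stops.

2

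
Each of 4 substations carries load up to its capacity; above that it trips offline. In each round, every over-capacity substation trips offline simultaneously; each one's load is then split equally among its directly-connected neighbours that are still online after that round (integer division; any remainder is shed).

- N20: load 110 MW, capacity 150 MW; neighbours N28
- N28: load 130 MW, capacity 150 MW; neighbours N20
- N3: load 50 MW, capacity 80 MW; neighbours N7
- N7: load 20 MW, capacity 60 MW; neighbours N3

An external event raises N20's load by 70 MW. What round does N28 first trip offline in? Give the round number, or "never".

2

Round 1 — N20 at 180 > 150. N20 trips offline.
  N20 sheds 180 MW to N28: 180 each.
    N28: 130+180 = 310 > 150
Round 2 — N28 trips offline.
  N28 sheds 310 MW: no online neighbours, lost.
No further trips.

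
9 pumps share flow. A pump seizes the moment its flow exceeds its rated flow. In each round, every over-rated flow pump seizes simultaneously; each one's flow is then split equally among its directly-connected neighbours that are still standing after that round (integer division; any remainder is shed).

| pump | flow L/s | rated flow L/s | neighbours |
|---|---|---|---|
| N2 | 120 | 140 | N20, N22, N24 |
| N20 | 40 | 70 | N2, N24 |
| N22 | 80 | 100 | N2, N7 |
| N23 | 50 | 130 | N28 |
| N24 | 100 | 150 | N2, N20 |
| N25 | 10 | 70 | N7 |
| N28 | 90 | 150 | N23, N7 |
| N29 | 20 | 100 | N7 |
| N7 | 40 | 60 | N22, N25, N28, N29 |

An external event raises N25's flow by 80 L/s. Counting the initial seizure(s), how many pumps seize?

6

Round 1 — N25 at 90 > 70. N25 seizes.
  N25 sheds 90 L/s to N7: 90 each.
    N7: 40+90 = 130 > 60
Round 2 — N7 seizes.
  N7 sheds 130 L/s to N22, N28, N29: 43 each (1 lost).
    N22: 80+43 = 123 > 100
    N28: 90+43 = 133 ≤ 150
    N29: 20+43 = 63 ≤ 100
Round 3 — N22 seizes.
  N22 sheds 123 L/s to N2: 123 each.
    N2: 120+123 = 243 > 140
Round 4 — N2 seizes.
  N2 sheds 243 L/s to N20, N24: 121 each (1 lost).
    N20: 40+121 = 161 > 70
    N24: 100+121 = 221 > 150
Round 5 — N20, N24 seize.
  N20 sheds 161 L/s: no online neighbours, lost.
  N24 sheds 221 L/s: no online neighbours, lost.
No further seizures.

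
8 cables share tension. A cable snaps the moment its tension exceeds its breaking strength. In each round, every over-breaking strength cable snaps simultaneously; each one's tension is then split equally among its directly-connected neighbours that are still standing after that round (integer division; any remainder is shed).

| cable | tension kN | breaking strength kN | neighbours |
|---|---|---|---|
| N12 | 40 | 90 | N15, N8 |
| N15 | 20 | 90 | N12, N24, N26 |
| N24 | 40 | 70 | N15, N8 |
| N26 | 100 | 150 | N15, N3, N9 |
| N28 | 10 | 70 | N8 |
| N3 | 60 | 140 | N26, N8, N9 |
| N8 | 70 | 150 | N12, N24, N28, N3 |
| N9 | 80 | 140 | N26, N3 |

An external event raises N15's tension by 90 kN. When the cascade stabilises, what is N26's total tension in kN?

136

Round 1 — N15 at 110 > 90. N15 snaps.
  N15 sheds 110 kN to N12, N24, N26: 36 each (2 lost).
    N12: 40+36 = 76 ≤ 90
    N24: 40+36 = 76 > 70
    N26: 100+36 = 136 ≤ 150
Round 2 — N24 snaps.
  N24 sheds 76 kN to N8: 76 each.
    N8: 70+76 = 146 ≤ 150
No further breaks.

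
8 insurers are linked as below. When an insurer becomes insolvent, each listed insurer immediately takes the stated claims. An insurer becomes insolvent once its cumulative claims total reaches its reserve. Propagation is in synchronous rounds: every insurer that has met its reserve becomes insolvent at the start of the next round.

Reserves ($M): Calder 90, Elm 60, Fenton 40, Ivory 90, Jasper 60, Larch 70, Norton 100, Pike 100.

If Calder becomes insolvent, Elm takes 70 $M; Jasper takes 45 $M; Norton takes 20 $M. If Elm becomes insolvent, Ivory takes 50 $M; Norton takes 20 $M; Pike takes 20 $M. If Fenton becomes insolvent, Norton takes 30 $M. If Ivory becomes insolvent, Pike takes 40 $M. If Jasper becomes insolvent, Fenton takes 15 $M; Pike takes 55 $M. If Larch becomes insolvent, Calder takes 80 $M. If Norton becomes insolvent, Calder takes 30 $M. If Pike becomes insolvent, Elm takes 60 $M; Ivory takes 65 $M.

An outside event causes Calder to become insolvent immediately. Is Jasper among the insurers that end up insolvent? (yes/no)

Round 1 — Calder becomes insolvent (initial).
  Elm: +70 → 70 ≥ 60
  Jasper: +45 → 45 < 60
  Norton: +20 → 20 < 100
Round 2 — Elm becomes insolvent.
  Ivory: +50 → 50 < 90
  Norton: +20 → 40 < 100
  Pike: +20 → 20 < 100
No further insolvencies.

no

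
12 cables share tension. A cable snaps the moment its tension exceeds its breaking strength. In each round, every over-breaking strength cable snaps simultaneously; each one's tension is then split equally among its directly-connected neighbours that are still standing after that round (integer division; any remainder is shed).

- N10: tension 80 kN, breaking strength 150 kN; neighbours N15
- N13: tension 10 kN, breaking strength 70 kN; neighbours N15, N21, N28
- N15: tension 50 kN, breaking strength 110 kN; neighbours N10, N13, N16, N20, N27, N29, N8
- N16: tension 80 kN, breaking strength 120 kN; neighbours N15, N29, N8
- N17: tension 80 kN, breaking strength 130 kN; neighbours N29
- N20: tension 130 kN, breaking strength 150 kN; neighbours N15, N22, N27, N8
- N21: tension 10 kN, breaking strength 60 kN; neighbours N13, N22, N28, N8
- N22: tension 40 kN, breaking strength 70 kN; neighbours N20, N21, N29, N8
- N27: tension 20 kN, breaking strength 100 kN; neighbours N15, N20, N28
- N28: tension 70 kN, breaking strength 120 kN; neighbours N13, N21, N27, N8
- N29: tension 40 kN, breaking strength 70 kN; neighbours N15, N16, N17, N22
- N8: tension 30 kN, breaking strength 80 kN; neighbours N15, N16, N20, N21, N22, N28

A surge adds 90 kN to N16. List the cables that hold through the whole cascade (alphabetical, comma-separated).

N10, N17

Round 1 — N16 at 170 > 120. N16 snaps.
  N16 sheds 170 kN to N15, N29, N8: 56 each (2 lost).
    N15: 50+56 = 106 ≤ 110
    N29: 40+56 = 96 > 70
    N8: 30+56 = 86 > 80
Round 2 — N29, N8 snap.
  N29 sheds 96 kN to N15, N17, N22: 32 each.
    N15: 106+32 = 138 > 110
    N17: 80+32 = 112 ≤ 130
    N22: 40+32 = 72 > 70
  N8 sheds 86 kN to N15, N20, N21, N22, N28: 17 each (1 lost).
    N15: 138+17 = 155 > 110
    N20: 130+17 = 147 ≤ 150
    N21: 10+17 = 27 ≤ 60
    N22: 72+17 = 89 > 70
    N28: 70+17 = 87 ≤ 120
Round 3 — N15, N22 snap.
  N15 sheds 155 kN to N10, N13, N20, N27: 38 each (3 lost).
    N10: 80+38 = 118 ≤ 150
    N13: 10+38 = 48 ≤ 70
    N20: 147+38 = 185 > 150
    N27: 20+38 = 58 ≤ 100
  N22 sheds 89 kN to N20, N21: 44 each (1 lost).
    N20: 185+44 = 229 > 150
    N21: 27+44 = 71 > 60
Round 4 — N20, N21 snap.
  N20 sheds 229 kN to N27: 229 each.
    N27: 58+229 = 287 > 100
  N21 sheds 71 kN to N13, N28: 35 each (1 lost).
    N13: 48+35 = 83 > 70
    N28: 87+35 = 122 > 120
Round 5 — N13, N27, N28 snap.
  N13 sheds 83 kN: no online neighbours, lost.
  N27 sheds 287 kN: no online neighbours, lost.
  N28 sheds 122 kN: no online neighbours, lost.
No further breaks.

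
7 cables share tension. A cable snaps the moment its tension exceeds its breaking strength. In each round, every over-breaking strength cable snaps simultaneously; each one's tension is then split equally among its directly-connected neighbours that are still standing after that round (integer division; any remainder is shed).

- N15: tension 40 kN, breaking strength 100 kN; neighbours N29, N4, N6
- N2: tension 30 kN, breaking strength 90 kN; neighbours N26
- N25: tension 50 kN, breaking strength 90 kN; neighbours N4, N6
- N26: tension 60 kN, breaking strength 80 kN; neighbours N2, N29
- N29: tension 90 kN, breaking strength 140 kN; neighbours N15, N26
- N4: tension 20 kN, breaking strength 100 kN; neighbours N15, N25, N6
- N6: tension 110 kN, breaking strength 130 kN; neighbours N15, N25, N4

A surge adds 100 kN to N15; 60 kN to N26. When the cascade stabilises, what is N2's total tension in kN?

Round 1 — N15 at 140 > 100; N26 at 120 > 80. N15, N26 snap.
  N15 sheds 140 kN to N29, N4, N6: 46 each (2 lost).
    N29: 90+46 = 136 ≤ 140
    N4: 20+46 = 66 ≤ 100
    N6: 110+46 = 156 > 130
  N26 sheds 120 kN to N2, N29: 60 each.
    N2: 30+60 = 90 ≤ 90
    N29: 136+60 = 196 > 140
Round 2 — N29, N6 snap.
  N29 sheds 196 kN: no online neighbours, lost.
  N6 sheds 156 kN to N25, N4: 78 each.
    N25: 50+78 = 128 > 90
    N4: 66+78 = 144 > 100
Round 3 — N25, N4 snap.
  N25 sheds 128 kN: no online neighbours, lost.
  N4 sheds 144 kN: no online neighbours, lost.
No further breaks.

90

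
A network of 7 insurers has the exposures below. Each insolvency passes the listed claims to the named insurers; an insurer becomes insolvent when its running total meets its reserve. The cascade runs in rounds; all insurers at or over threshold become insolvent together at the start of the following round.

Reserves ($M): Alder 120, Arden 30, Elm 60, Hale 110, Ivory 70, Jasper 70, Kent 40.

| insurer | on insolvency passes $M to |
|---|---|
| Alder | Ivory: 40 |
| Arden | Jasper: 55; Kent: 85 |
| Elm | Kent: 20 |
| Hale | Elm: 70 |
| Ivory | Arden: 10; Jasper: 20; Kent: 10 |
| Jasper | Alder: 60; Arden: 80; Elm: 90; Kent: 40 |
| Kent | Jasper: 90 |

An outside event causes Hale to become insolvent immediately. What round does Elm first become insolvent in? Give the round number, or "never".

2

Round 1 — Hale becomes insolvent (initial).
  Elm: +70 → 70 ≥ 60
Round 2 — Elm becomes insolvent.
  Kent: +20 → 20 < 40
No further insolvencies.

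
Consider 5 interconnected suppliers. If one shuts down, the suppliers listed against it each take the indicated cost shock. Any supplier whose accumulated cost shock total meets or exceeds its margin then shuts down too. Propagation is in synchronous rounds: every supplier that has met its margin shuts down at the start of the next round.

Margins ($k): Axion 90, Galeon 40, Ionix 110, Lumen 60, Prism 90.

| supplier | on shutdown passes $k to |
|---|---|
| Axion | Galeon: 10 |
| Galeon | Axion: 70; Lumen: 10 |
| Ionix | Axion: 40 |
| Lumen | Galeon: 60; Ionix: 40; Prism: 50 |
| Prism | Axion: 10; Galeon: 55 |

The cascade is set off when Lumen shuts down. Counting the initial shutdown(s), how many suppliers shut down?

Round 1 — Lumen shuts down (initial).
  Galeon: +60 → 60 ≥ 40
  Ionix: +40 → 40 < 110
  Prism: +50 → 50 < 90
Round 2 — Galeon shuts down.
  Axion: +70 → 70 < 90
No further shutdowns.

2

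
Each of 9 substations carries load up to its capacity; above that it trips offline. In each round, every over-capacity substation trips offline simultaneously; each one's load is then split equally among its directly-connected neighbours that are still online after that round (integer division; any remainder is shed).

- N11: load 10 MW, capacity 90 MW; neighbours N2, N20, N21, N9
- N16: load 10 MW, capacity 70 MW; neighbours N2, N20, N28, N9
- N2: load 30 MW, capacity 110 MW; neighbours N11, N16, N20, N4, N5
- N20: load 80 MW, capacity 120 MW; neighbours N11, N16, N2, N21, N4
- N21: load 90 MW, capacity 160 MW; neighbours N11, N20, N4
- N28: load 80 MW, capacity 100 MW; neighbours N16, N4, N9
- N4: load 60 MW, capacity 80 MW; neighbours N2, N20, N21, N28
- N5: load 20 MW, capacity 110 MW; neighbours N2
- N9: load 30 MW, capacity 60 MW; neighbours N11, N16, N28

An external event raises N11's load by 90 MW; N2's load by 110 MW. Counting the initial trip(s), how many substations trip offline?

Round 1 — N11 at 100 > 90; N2 at 140 > 110. N11, N2 trip offline.
  N11 sheds 100 MW to N20, N21, N9: 33 each (1 lost).
    N20: 80+33 = 113 ≤ 120
    N21: 90+33 = 123 ≤ 160
    N9: 30+33 = 63 > 60
  N2 sheds 140 MW to N16, N20, N4, N5: 35 each.
    N16: 10+35 = 45 ≤ 70
    N20: 113+35 = 148 > 120
    N4: 60+35 = 95 > 80
    N5: 20+35 = 55 ≤ 110
Round 2 — N20, N4, N9 trip offline.
  N20 sheds 148 MW to N16, N21: 74 each.
    N16: 45+74 = 119 > 70
    N21: 123+74 = 197 > 160
  N4 sheds 95 MW to N21, N28: 47 each (1 lost).
    N21: 197+47 = 244 > 160
    N28: 80+47 = 127 > 100
  N9 sheds 63 MW to N16, N28: 31 each (1 lost).
    N16: 119+31 = 150 > 70
    N28: 127+31 = 158 > 100
Round 3 — N16, N21, N28 trip offline.
  N16 sheds 150 MW: no online neighbours, lost.
  N21 sheds 244 MW: no online neighbours, lost.
  N28 sheds 158 MW: no online neighbours, lost.
No further trips.

8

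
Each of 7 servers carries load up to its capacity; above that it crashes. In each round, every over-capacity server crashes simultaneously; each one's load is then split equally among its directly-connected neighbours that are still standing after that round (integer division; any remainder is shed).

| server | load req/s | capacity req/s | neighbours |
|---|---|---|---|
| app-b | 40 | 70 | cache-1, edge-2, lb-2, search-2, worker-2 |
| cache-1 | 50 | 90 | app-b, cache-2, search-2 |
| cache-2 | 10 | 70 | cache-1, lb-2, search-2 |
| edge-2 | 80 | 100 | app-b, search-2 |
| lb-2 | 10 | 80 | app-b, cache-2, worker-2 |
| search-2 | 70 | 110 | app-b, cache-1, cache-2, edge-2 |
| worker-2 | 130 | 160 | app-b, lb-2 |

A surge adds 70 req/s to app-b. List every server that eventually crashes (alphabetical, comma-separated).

app-b, cache-1, cache-2, edge-2, lb-2, search-2, worker-2

Round 1 — app-b at 110 > 70. app-b crashes.
  app-b sheds 110 req/s to cache-1, edge-2, lb-2, search-2, worker-2: 22 each.
    cache-1: 50+22 = 72 ≤ 90
    edge-2: 80+22 = 102 > 100
    lb-2: 10+22 = 32 ≤ 80
    search-2: 70+22 = 92 ≤ 110
    worker-2: 130+22 = 152 ≤ 160
Round 2 — edge-2 crashes.
  edge-2 sheds 102 req/s to search-2: 102 each.
    search-2: 92+102 = 194 > 110
Round 3 — search-2 crashes.
  search-2 sheds 194 req/s to cache-1, cache-2: 97 each.
    cache-1: 72+97 = 169 > 90
    cache-2: 10+97 = 107 > 70
Round 4 — cache-1, cache-2 crash.
  cache-1 sheds 169 req/s: no online neighbours, lost.
  cache-2 sheds 107 req/s to lb-2: 107 each.
    lb-2: 32+107 = 139 > 80
Round 5 — lb-2 crashes.
  lb-2 sheds 139 req/s to worker-2: 139 each.
    worker-2: 152+139 = 291 > 160
Round 6 — worker-2 crashes.
  worker-2 sheds 291 req/s: no online neighbours, lost.
No further crashes.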